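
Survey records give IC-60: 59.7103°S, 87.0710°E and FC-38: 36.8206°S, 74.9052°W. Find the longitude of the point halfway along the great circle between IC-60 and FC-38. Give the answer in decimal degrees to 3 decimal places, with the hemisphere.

Bx = cos φ₂ cos Δλ = -0.761233,  By = cos φ₂ sin Δλ = -0.247689
φₘ = atan2(sin φ₁ + sin φ₂, √((cos φ₁ + Bx)² + By²)) = -76.29120°
λₘ = λ₁ + atan2(By, cos φ₁ + Bx) = -48.97038°

48.970°W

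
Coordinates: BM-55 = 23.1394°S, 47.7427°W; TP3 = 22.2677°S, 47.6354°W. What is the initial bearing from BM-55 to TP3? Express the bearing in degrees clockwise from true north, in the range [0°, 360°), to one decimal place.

6.5°

Δλ = 0.1073°
y = sin Δλ · cos φ₂ = 0.001733
x = cos φ₁ sin φ₂ − sin φ₁ cos φ₂ cos Δλ = 0.015213
θ = atan2(y, x) = 6.4992° → 6.4992° (mod 360°)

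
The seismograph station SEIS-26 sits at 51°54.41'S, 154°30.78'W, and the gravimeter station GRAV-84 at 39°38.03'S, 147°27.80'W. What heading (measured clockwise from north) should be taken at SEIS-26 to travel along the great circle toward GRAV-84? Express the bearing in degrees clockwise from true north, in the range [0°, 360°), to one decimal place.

24.4°

SEIS-26: φ = -51.90683°, λ = -154.51300°
GRAV-84: φ = -39.63383°, λ = -147.46333°
Δλ = 7.0497°
y = sin Δλ · cos φ₂ = 0.094519
x = cos φ₁ sin φ₂ − sin φ₁ cos φ₂ cos Δλ = 0.207988
θ = atan2(y, x) = 24.4391° → 24.4391° (mod 360°)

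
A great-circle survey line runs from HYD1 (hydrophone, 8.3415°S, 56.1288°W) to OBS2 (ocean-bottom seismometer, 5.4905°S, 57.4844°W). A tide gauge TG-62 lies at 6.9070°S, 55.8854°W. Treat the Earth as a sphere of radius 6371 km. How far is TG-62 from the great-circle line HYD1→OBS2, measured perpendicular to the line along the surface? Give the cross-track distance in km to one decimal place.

δ₁₃ = central angle HYD1→TG-62 = 0.025388 rad  (haversine)
θ₁₃ = bearing HYD1→TG-62 = 9.563°,  θ₁₂ = bearing HYD1→OBS2 = 334.647°
dₓₜ = R·arcsin(sin δ₁₃ · sin(θ₁₃ − θ₁₂)) = 6371·arcsin(0.02539·sin(-325.084°)) = 92.575 km
|dₓₜ| = 92.575 km

92.6 km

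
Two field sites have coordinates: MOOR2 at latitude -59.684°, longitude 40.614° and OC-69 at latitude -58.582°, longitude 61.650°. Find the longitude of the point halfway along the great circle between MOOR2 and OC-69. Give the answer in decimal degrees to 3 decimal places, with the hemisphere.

Bx = cos φ₂ cos Δλ = 0.486537,  By = cos φ₂ sin Δλ = 0.187115
φₘ = atan2(sin φ₁ + sin φ₂, √((cos φ₁ + Bx)² + By²)) = -59.55872°
λₘ = λ₁ + atan2(By, cos φ₁ + Bx) = 51.30316°

51.303°E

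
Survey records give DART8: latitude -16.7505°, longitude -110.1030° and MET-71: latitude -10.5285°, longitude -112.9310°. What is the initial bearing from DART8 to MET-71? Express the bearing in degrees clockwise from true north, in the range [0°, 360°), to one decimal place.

Δλ = -2.8280°
y = sin Δλ · cos φ₂ = -0.048507
x = cos φ₁ sin φ₂ − sin φ₁ cos φ₂ cos Δλ = 0.108036
θ = atan2(y, x) = -24.1797° → 335.8203° (mod 360°)

335.8°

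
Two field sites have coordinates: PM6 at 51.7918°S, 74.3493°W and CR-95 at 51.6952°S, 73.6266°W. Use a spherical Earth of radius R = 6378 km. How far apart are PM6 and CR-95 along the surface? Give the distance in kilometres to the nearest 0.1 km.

51.0 km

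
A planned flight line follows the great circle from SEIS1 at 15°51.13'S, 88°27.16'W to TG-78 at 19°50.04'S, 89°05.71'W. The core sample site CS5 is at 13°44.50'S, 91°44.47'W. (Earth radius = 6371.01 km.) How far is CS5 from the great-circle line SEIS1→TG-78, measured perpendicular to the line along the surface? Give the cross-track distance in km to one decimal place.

386.0 km

SEIS1: φ = -15.85217°, λ = -88.45267°
TG-78: φ = -19.83400°, λ = -89.09517°
CS5: φ = -13.74167°, λ = -91.74117°
δ₁₃ = central angle SEIS1→CS5 = 0.066601 rad  (haversine)
θ₁₃ = bearing SEIS1→CS5 = 303.147°,  θ₁₂ = bearing SEIS1→TG-78 = 188.636°
dₓₜ = R·arcsin(sin δ₁₃ · sin(θ₁₃ − θ₁₂)) = 6371.01·arcsin(0.06655·sin(114.512°)) = 386.026 km
|dₓₜ| = 386.026 km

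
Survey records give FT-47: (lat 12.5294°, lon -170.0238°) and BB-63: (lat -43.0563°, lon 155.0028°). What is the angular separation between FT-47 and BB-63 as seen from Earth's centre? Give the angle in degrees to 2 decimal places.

Δφ = -55.5857°,  Δλ = -34.9734°
a = sin²(Δφ/2) + cos φ₁ cos φ₂ sin²(Δλ/2) = 0.281816
c = 2·arcsin(√a) = 1.119239 rad = 64.1277°

64.13°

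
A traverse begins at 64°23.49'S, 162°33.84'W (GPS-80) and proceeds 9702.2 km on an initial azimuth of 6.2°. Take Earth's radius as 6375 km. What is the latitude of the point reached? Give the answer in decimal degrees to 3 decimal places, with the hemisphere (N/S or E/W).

22.651°N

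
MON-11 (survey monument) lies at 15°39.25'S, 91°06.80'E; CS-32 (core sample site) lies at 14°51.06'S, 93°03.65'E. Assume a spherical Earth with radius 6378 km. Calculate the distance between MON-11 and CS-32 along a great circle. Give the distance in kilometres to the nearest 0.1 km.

MON-11: φ = -15.65417°, λ = +91.11333°
CS-32: φ = -14.85100°, λ = +93.06083°
Δφ = 0.8032°,  Δλ = 1.9475°
a = sin²(Δφ/2) + cos φ₁ cos φ₂ sin²(Δλ/2) = 0.000318
c = 2·arcsin(√a) = 0.035663 rad = 2.0433°
d = R·c = 6378 × 0.035663 = 227.5 km

227.5 km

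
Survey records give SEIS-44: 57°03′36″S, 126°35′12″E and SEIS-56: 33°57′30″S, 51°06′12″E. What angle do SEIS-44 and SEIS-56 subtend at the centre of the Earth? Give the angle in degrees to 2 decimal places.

54.42°

SEIS-44: φ = -57.06000°, λ = +126.58667°
SEIS-56: φ = -33.95833°, λ = +51.10333°
Δφ = 23.1017°,  Δλ = -75.4833°
a = sin²(Δφ/2) + cos φ₁ cos φ₂ sin²(Δλ/2) = 0.209078
c = 2·arcsin(√a) = 0.949802 rad = 54.4196°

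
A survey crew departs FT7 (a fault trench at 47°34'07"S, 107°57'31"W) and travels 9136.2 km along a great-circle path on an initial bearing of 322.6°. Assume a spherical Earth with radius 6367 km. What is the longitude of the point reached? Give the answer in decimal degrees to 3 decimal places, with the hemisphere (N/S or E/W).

149.789°W

FT7: φ = -47.56861°, λ = -107.95861°
δ = d/R = 9136.2/6367 = 1.434930 rad
φ₂ = arcsin(sin φ₁ cos δ + cos φ₁ sin δ cos θ)
   = arcsin(-0.73809·0.13545 + 0.67471·0.99078·0.79441) = 25.53642°
λ₂ = λ₁ + atan2(sin θ sin δ cos φ₁, cos δ − sin φ₁ sin φ₂) = -149.78916°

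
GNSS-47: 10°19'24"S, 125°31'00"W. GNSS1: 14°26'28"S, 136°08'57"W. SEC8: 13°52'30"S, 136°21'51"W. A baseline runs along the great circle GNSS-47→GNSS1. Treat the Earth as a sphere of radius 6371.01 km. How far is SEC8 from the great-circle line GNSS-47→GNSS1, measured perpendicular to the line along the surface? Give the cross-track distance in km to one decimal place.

67.1 km

GNSS-47: φ = -10.32333°, λ = -125.51667°
GNSS1: φ = -14.44111°, λ = -136.14917°
SEC8: φ = -13.87500°, λ = -136.36417°
δ₁₃ = central angle GNSS-47→SEC8 = 0.195178 rad  (haversine)
θ₁₃ = bearing GNSS-47→SEC8 = 250.400°,  θ₁₂ = bearing GNSS-47→GNSS1 = 247.288°
dₓₜ = R·arcsin(sin δ₁₃ · sin(θ₁₃ − θ₁₂)) = 6371.01·arcsin(0.19394·sin(3.112°)) = 67.081 km
|dₓₜ| = 67.081 km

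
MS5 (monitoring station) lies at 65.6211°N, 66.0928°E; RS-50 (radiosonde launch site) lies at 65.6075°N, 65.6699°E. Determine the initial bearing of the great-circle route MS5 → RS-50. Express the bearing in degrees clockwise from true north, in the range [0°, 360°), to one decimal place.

Δλ = -0.4229°
y = sin Δλ · cos φ₂ = -0.003048
x = cos φ₁ sin φ₂ − sin φ₁ cos φ₂ cos Δλ = -0.000227
θ = atan2(y, x) = -94.2612° → 265.7388° (mod 360°)

265.7°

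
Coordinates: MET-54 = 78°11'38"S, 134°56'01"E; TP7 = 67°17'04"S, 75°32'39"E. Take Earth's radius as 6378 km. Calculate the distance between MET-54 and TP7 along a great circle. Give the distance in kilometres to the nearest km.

2161 km

MET-54: φ = -78.19389°, λ = +134.93361°
TP7: φ = -67.28444°, λ = +75.54417°
Δφ = 10.9094°,  Δλ = -59.3894°
a = sin²(Δφ/2) + cos φ₁ cos φ₂ sin²(Δλ/2) = 0.028425
c = 2·arcsin(√a) = 0.338811 rad = 19.4124°
d = R·c = 6378 × 0.338811 = 2160.9 km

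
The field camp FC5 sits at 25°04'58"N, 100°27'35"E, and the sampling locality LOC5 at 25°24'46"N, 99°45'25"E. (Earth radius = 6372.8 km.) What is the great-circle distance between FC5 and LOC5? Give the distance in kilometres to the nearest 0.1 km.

79.7 km

FC5: φ = +25.08278°, λ = +100.45972°
LOC5: φ = +25.41278°, λ = +99.75694°
Δφ = 0.3300°,  Δλ = -0.7028°
a = sin²(Δφ/2) + cos φ₁ cos φ₂ sin²(Δλ/2) = 0.000039
c = 2·arcsin(√a) = 0.012500 rad = 0.7162°
d = R·c = 6372.8 × 0.012500 = 79.7 km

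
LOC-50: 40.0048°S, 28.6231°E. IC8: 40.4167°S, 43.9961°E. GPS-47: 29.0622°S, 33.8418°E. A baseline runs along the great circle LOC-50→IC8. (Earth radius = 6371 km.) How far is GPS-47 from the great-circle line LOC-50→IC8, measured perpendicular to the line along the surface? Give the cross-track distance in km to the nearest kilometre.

δ₁₃ = central angle LOC-50→GPS-47 = 0.205091 rad  (haversine)
θ₁₃ = bearing LOC-50→GPS-47 = 22.979°,  θ₁₂ = bearing LOC-50→IC8 = 96.977°
dₓₜ = R·arcsin(sin δ₁₃ · sin(θ₁₃ − θ₁₂)) = 6371·arcsin(0.20366·sin(-73.998°)) = -1255.330 km
|dₓₜ| = 1255.330 km

1255 km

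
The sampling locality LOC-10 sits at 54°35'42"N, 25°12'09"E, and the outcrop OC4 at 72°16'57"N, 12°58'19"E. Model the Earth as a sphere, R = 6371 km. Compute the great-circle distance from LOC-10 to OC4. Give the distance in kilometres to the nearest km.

2049 km

LOC-10: φ = +54.59500°, λ = +25.20250°
OC4: φ = +72.28250°, λ = +12.97194°
Δφ = 17.6875°,  Δλ = -12.2306°
a = sin²(Δφ/2) + cos φ₁ cos φ₂ sin²(Δλ/2) = 0.025637
c = 2·arcsin(√a) = 0.321615 rad = 18.4272°
d = R·c = 6371 × 0.321615 = 2049.0 km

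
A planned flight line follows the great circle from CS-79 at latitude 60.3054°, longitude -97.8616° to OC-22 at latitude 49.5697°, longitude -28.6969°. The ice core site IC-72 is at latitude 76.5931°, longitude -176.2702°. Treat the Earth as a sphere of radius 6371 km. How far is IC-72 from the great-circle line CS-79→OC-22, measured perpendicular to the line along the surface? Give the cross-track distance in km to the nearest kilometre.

δ₁₃ = central angle CS-79→IC-72 = 0.519467 rad  (haversine)
θ₁₃ = bearing CS-79→IC-72 = 332.771°,  θ₁₂ = bearing CS-79→OC-22 = 73.747°
dₓₜ = R·arcsin(sin δ₁₃ · sin(θ₁₃ − θ₁₂)) = 6371·arcsin(0.49642·sin(259.024°)) = -3243.073 km
|dₓₜ| = 3243.073 km

3243 km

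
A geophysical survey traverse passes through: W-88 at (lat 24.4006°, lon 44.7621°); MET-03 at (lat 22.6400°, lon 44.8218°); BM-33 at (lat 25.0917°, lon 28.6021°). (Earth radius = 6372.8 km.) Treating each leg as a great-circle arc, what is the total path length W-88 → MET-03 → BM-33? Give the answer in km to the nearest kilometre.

1867 km

W-88→MET-03: c = 0.030743 rad, d = 195.92 km
MET-03→BM-33: c = 0.262223 rad, d = 1671.09 km
Total = 195.92 + 1671.09 = 1867.01 km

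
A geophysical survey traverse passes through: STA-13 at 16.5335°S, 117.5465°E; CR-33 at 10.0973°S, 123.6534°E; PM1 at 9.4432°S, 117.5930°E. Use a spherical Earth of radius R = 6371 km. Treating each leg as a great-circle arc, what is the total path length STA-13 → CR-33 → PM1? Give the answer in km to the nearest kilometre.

1642 km

STA-13→CR-33: c = 0.152849 rad, d = 973.80 km
CR-33→PM1: c = 0.104861 rad, d = 668.07 km
Total = 973.80 + 668.07 = 1641.87 km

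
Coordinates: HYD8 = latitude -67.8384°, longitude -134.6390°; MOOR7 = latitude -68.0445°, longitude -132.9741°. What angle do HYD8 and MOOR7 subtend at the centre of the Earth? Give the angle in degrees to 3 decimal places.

Δφ = -0.2061°,  Δλ = 1.6649°
a = sin²(Δφ/2) + cos φ₁ cos φ₂ sin²(Δλ/2) = 0.000033
c = 2·arcsin(√a) = 0.011490 rad = 0.6583°

0.658°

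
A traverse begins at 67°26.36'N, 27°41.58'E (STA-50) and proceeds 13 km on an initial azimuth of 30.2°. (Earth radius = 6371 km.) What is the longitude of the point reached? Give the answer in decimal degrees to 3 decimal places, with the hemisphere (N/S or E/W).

27.847°E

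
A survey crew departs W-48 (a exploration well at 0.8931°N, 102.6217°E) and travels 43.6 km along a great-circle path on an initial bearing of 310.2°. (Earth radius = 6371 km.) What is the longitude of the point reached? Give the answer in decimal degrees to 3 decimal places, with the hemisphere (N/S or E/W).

102.322°E

δ = d/R = 43.6/6371 = 0.006844 rad
φ₂ = arcsin(sin φ₁ cos δ + cos φ₁ sin δ cos θ)
   = arcsin(0.01559·0.99998 + 0.99988·0.00684·0.64546) = 1.14617°
λ₂ = λ₁ + atan2(sin θ sin δ cos φ₁, cos δ − sin φ₁ sin φ₂) = 102.32215°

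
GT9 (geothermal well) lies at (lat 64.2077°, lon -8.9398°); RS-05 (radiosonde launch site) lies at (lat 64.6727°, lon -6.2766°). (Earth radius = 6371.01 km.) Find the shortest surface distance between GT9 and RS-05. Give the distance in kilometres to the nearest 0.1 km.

137.8 km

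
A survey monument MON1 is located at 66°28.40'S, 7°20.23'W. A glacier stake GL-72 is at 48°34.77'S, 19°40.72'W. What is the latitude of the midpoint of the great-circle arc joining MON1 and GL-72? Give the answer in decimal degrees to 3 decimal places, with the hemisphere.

MON1: φ = -66.47333°, λ = -7.33717°
GL-72: φ = -48.57950°, λ = -19.67867°
Bx = cos φ₂ cos Δλ = 0.646292,  By = cos φ₂ sin Δλ = -0.141405
φₘ = atan2(sin φ₁ + sin φ₂, √((cos φ₁ + Bx)² + By²)) = -57.66778°
λₘ = λ₁ + atan2(By, cos φ₁ + Bx) = -15.03997°

57.668°S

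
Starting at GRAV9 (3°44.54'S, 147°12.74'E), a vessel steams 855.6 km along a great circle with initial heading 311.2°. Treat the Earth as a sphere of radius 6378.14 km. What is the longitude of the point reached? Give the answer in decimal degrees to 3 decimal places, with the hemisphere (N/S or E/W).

141.435°E

GRAV9: φ = -3.74233°, λ = +147.21233°
δ = d/R = 855.6/6378.14 = 0.134146 rad
φ₂ = arcsin(sin φ₁ cos δ + cos φ₁ sin δ cos θ)
   = arcsin(-0.06527·0.99102 + 0.99787·0.13374·0.65869) = 1.33079°
λ₂ = λ₁ + atan2(sin θ sin δ cos φ₁, cos δ − sin φ₁ sin φ₂) = 141.43528°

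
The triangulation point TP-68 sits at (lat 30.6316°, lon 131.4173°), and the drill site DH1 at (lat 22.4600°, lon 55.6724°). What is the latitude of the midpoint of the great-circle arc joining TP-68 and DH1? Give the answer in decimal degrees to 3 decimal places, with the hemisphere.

32.319°N

Bx = cos φ₂ cos Δλ = 0.227561,  By = cos φ₂ sin Δλ = -0.895691
φₘ = atan2(sin φ₁ + sin φ₂, √((cos φ₁ + Bx)² + By²)) = 32.31881°
λₘ = λ₁ + atan2(By, cos φ₁ + Bx) = 91.95512°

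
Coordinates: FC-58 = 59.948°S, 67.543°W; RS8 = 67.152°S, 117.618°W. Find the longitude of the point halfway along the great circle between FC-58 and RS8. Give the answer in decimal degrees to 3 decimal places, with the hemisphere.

Bx = cos φ₂ cos Δλ = 0.249197,  By = cos φ₂ sin Δλ = -0.297772
φₘ = atan2(sin φ₁ + sin φ₂, √((cos φ₁ + Bx)² + By²)) = -65.69939°
λₘ = λ₁ + atan2(By, cos φ₁ + Bx) = -89.19799°

89.198°W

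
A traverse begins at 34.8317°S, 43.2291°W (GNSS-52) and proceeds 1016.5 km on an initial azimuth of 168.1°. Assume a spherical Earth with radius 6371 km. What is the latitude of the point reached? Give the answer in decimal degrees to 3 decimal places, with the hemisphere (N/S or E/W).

43.751°S

δ = d/R = 1016.5/6371 = 0.159551 rad
φ₂ = arcsin(sin φ₁ cos δ + cos φ₁ sin δ cos θ)
   = arcsin(-0.57117·0.98730 + 0.82083·0.15888·-0.97851) = -43.75059°
λ₂ = λ₁ + atan2(sin θ sin δ cos φ₁, cos δ − sin φ₁ sin φ₂) = -40.62970°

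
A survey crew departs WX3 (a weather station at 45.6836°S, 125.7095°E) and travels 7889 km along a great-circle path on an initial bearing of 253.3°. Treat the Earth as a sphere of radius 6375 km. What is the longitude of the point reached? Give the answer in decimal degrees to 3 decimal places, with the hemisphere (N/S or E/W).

37.878°E

δ = d/R = 7889/6375 = 1.237490 rad
φ₂ = arcsin(sin φ₁ cos δ + cos φ₁ sin δ cos θ)
   = arcsin(-0.71549·0.32717 + 0.69862·0.94497·-0.28736) = -25.07438°
λ₂ = λ₁ + atan2(sin θ sin δ cos φ₁, cos δ − sin φ₁ sin φ₂) = 37.87833°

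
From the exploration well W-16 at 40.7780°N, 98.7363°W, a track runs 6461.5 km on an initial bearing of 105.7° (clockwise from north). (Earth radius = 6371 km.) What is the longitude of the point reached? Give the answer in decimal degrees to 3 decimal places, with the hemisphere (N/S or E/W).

42.677°W

δ = d/R = 6461.5/6371 = 1.014205 rad
φ₂ = arcsin(sin φ₁ cos δ + cos φ₁ sin δ cos θ)
   = arcsin(0.65313·0.52830 + 0.75725·0.84906·-0.27060) = 9.84965°
λ₂ = λ₁ + atan2(sin θ sin δ cos φ₁, cos δ − sin φ₁ sin φ₂) = -42.67737°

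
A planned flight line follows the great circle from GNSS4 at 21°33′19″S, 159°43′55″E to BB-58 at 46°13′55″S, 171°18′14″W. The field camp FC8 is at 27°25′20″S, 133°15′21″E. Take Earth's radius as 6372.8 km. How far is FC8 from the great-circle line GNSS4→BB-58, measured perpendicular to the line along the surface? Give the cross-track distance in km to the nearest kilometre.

2614 km

GNSS4: φ = -21.55528°, λ = +159.73194°
BB-58: φ = -46.23194°, λ = -171.30389°
FC8: φ = -27.42222°, λ = +133.25583°
δ₁₃ = central angle GNSS4→FC8 = 0.431887 rad  (haversine)
θ₁₃ = bearing GNSS4→FC8 = 250.979°,  θ₁₂ = bearing GNSS4→BB-58 = 143.292°
dₓₜ = R·arcsin(sin δ₁₃ · sin(θ₁₃ − θ₁₂)) = 6372.8·arcsin(0.41858·sin(107.687°)) = 2614.161 km
|dₓₜ| = 2614.161 km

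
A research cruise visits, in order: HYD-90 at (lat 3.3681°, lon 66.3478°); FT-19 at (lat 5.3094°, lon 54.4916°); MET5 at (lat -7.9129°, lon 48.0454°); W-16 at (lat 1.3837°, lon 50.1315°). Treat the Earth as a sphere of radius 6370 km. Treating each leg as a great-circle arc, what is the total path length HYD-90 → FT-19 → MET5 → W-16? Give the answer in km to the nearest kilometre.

HYD-90→FT-19: c = 0.209088 rad, d = 1331.89 km
FT-19→MET5: c = 0.256615 rad, d = 1634.64 km
MET5→W-16: c = 0.166269 rad, d = 1059.14 km
Total = 1331.89 + 1634.64 + 1059.14 = 4025.66 km

4026 km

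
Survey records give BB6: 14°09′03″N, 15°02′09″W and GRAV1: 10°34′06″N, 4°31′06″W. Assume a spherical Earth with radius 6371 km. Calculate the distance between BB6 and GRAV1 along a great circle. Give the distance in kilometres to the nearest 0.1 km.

BB6: φ = +14.15083°, λ = -15.03583°
GRAV1: φ = +10.56833°, λ = -4.51833°
Δφ = -3.5825°,  Δλ = 10.5175°
a = sin²(Δφ/2) + cos φ₁ cos φ₂ sin²(Δλ/2) = 0.008984
c = 2·arcsin(√a) = 0.189857 rad = 10.8780°
d = R·c = 6371 × 0.189857 = 1209.6 km

1209.6 km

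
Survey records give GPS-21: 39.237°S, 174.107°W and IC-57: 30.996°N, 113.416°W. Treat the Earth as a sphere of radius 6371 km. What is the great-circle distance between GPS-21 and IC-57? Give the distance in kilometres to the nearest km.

Δφ = 70.2330°,  Δλ = 60.6910°
a = sin²(Δφ/2) + cos φ₁ cos φ₂ sin²(Δλ/2) = 0.500365
c = 2·arcsin(√a) = 1.571526 rad = 90.0418°
d = R·c = 6371 × 1.571526 = 10012.2 km

10012 km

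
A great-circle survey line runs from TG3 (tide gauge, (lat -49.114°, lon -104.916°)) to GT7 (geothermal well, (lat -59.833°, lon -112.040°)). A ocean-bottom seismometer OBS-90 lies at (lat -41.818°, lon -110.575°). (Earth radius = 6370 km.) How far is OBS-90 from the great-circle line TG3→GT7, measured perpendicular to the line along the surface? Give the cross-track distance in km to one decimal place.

δ₁₃ = central angle TG3→OBS-90 = 0.144862 rad  (haversine)
θ₁₃ = bearing TG3→OBS-90 = 329.397°,  θ₁₂ = bearing TG3→GT7 = 198.256°
dₓₜ = R·arcsin(sin δ₁₃ · sin(θ₁₃ − θ₁₂)) = 6370·arcsin(0.14436·sin(131.141°)) = 693.875 km
|dₓₜ| = 693.875 km

693.9 km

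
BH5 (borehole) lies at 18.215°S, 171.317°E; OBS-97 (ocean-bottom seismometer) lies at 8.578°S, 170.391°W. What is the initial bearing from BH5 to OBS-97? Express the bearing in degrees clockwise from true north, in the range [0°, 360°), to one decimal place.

63.9°

Δλ = 18.2920°
y = sin Δλ · cos φ₂ = 0.310349
x = cos φ₁ sin φ₂ − sin φ₁ cos φ₂ cos Δλ = 0.151787
θ = atan2(y, x) = 63.9374° → 63.9374° (mod 360°)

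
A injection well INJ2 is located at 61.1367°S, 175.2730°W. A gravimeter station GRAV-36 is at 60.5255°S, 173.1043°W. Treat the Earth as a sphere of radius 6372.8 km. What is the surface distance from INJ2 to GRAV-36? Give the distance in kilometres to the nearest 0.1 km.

Δφ = 0.6112°,  Δλ = 2.1687°
a = sin²(Δφ/2) + cos φ₁ cos φ₂ sin²(Δλ/2) = 0.000114
c = 2·arcsin(√a) = 0.021309 rad = 1.2209°
d = R·c = 6372.8 × 0.021309 = 135.8 km

135.8 km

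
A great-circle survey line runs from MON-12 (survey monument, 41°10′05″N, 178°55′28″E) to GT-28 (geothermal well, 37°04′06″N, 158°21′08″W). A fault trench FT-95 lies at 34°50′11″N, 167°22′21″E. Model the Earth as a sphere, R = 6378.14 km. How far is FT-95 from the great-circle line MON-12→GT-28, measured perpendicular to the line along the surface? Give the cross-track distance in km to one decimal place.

MON-12: φ = +41.16806°, λ = +178.92444°
GT-28: φ = +37.06833°, λ = -158.35222°
FT-95: φ = +34.83639°, λ = +167.37250°
δ₁₃ = central angle MON-12→FT-95 = 0.193255 rad  (haversine)
θ₁₃ = bearing MON-12→FT-95 = 238.852°,  θ₁₂ = bearing MON-12→GT-28 = 95.692°
dₓₜ = R·arcsin(sin δ₁₃ · sin(θ₁₃ − θ₁₂)) = 6378.14·arcsin(0.19205·sin(143.160°)) = 736.093 km
|dₓₜ| = 736.093 km

736.1 km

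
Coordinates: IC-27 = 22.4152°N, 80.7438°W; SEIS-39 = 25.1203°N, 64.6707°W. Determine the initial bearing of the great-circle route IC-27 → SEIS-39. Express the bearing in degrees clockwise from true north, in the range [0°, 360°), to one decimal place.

Δλ = 16.0731°
y = sin Δλ · cos φ₂ = 0.250677
x = cos φ₁ sin φ₂ − sin φ₁ cos φ₂ cos Δλ = 0.060691
θ = atan2(y, x) = 76.3900° → 76.3900° (mod 360°)

76.4°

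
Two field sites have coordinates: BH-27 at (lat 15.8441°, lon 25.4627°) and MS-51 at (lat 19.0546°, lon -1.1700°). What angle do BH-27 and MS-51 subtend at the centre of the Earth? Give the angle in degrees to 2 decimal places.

Δφ = 3.2105°,  Δλ = -26.6327°
a = sin²(Δφ/2) + cos φ₁ cos φ₂ sin²(Δλ/2) = 0.049024
c = 2·arcsin(√a) = 0.446526 rad = 25.5841°

25.58°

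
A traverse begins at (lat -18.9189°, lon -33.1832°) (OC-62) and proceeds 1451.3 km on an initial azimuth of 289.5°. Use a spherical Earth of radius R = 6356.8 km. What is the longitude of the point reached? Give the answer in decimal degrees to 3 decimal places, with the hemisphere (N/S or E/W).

δ = d/R = 1451.3/6356.8 = 0.228307 rad
φ₂ = arcsin(sin φ₁ cos δ + cos φ₁ sin δ cos θ)
   = arcsin(-0.32423·0.97405 + 0.94598·0.22633·0.33381) = -14.14327°
λ₂ = λ₁ + atan2(sin θ sin δ cos φ₁, cos δ − sin φ₁ sin φ₂) = -45.89316°

45.893°W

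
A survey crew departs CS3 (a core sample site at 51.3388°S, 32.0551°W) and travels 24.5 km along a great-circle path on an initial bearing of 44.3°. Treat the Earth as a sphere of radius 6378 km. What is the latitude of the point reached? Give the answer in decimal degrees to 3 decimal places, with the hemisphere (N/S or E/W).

δ = d/R = 24.5/6378 = 0.003841 rad
φ₂ = arcsin(sin φ₁ cos δ + cos φ₁ sin δ cos θ)
   = arcsin(-0.78085·0.99999 + 0.62471·0.00384·0.71569) = -51.18103°
λ₂ = λ₁ + atan2(sin θ sin δ cos φ₁, cos δ − sin φ₁ sin φ₂) = -31.80989°

51.181°S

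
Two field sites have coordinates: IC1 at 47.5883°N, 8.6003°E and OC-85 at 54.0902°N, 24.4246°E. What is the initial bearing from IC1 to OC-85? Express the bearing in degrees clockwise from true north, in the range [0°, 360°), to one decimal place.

Δλ = 15.8243°
y = sin Δλ · cos φ₂ = 0.159935
x = cos φ₁ sin φ₂ − sin φ₁ cos φ₂ cos Δλ = 0.129647
θ = atan2(y, x) = 50.9709° → 50.9709° (mod 360°)

51.0°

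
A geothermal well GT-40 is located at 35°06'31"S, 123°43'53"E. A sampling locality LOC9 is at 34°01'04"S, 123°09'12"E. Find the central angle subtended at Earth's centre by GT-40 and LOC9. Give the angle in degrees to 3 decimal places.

GT-40: φ = -35.10861°, λ = +123.73139°
LOC9: φ = -34.01778°, λ = +123.15333°
Δφ = 1.0908°,  Δλ = -0.5781°
a = sin²(Δφ/2) + cos φ₁ cos φ₂ sin²(Δλ/2) = 0.000108
c = 2·arcsin(√a) = 0.020772 rad = 1.1902°

1.190°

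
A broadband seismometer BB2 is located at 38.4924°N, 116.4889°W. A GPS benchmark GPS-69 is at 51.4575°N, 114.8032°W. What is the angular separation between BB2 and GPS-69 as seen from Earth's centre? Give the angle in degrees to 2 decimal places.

13.02°

Δφ = 12.9651°,  Δλ = 1.6857°
a = sin²(Δφ/2) + cos φ₁ cos φ₂ sin²(Δλ/2) = 0.012852
c = 2·arcsin(√a) = 0.227222 rad = 13.0189°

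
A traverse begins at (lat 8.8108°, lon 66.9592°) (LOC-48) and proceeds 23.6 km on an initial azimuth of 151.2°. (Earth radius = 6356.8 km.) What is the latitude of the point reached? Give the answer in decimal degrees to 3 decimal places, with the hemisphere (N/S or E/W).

8.624°N

δ = d/R = 23.6/6356.8 = 0.003713 rad
φ₂ = arcsin(sin φ₁ cos δ + cos φ₁ sin δ cos θ)
   = arcsin(0.15317·0.99999 + 0.98820·0.00371·-0.87631) = 8.62438°
λ₂ = λ₁ + atan2(sin θ sin δ cos φ₁, cos δ − sin φ₁ sin φ₂) = 67.06285°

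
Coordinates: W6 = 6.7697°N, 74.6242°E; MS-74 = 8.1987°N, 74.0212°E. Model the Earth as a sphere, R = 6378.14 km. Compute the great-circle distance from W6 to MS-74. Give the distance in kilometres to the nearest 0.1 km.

172.4 km

Δφ = 1.4290°,  Δλ = -0.6030°
a = sin²(Δφ/2) + cos φ₁ cos φ₂ sin²(Δλ/2) = 0.000183
c = 2·arcsin(√a) = 0.027035 rad = 1.5490°
d = R·c = 6378.14 × 0.027035 = 172.4 km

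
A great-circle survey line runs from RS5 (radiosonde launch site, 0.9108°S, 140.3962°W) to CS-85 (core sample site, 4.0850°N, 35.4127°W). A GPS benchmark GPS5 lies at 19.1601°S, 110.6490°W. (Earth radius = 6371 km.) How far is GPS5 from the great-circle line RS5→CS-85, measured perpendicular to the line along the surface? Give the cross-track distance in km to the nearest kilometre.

2257 km

δ₁₃ = central angle RS5→GPS5 = 0.600167 rad  (haversine)
θ₁₃ = bearing RS5→GPS5 = 123.916°,  θ₁₂ = bearing RS5→CS-85 = 86.015°
dₓₜ = R·arcsin(sin δ₁₃ · sin(θ₁₃ − θ₁₂)) = 6371·arcsin(0.56478·sin(37.901°)) = 2257.303 km
|dₓₜ| = 2257.303 km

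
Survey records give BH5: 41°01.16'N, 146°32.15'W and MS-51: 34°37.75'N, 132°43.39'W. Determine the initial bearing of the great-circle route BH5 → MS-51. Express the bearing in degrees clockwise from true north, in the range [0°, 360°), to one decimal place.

BH5: φ = +41.01933°, λ = -146.53583°
MS-51: φ = +34.62917°, λ = -132.72317°
Δλ = 13.8127°
y = sin Δλ · cos φ₂ = 0.196453
x = cos φ₁ sin φ₂ − sin φ₁ cos φ₂ cos Δλ = -0.095681
θ = atan2(y, x) = 115.9680° → 115.9680° (mod 360°)

116.0°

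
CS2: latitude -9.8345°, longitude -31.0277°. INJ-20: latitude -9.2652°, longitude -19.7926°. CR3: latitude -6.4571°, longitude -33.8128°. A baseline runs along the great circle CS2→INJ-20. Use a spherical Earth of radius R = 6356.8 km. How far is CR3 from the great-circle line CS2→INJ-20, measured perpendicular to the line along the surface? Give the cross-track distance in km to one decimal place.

383.9 km

δ₁₃ = central angle CS2→CR3 = 0.076088 rad  (haversine)
θ₁₃ = bearing CS2→CR3 = 320.568°,  θ₁₂ = bearing CS2→INJ-20 = 88.003°
dₓₜ = R·arcsin(sin δ₁₃ · sin(θ₁₃ − θ₁₂)) = 6356.8·arcsin(0.07601·sin(232.565°)) = -383.924 km
|dₓₜ| = 383.924 km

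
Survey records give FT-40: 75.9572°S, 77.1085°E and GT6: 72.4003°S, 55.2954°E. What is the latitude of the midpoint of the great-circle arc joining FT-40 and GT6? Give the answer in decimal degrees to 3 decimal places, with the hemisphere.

74.447°S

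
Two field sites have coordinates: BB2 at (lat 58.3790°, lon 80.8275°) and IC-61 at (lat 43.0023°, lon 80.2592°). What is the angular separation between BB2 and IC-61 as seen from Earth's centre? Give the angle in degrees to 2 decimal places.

Δφ = -15.3767°,  Δλ = -0.5683°
a = sin²(Δφ/2) + cos φ₁ cos φ₂ sin²(Δλ/2) = 0.017908
c = 2·arcsin(√a) = 0.268445 rad = 15.3808°

15.38°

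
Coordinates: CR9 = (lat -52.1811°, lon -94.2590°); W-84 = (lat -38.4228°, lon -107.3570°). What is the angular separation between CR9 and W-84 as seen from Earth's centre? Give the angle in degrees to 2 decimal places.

Δφ = 13.7583°,  Δλ = -13.0980°
a = sin²(Δφ/2) + cos φ₁ cos φ₂ sin²(Δλ/2) = 0.020595
c = 2·arcsin(√a) = 0.288014 rad = 16.5020°

16.50°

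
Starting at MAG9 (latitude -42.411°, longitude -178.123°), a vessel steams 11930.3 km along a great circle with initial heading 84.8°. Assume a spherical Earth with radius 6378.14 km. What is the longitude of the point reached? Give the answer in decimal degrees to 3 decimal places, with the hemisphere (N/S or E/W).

78.602°W

δ = d/R = 11930.3/6378.14 = 1.870498 rad
φ₂ = arcsin(sin φ₁ cos δ + cos φ₁ sin δ cos θ)
   = arcsin(-0.67444·-0.29524 + 0.73833·0.95542·0.09063) = 15.25132°
λ₂ = λ₁ + atan2(sin θ sin δ cos φ₁, cos δ − sin φ₁ sin φ₂) = -78.60233°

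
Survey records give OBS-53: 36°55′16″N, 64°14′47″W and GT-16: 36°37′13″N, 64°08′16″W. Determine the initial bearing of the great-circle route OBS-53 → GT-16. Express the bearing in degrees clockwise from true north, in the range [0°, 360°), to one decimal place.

OBS-53: φ = +36.92111°, λ = -64.24639°
GT-16: φ = +36.62028°, λ = -64.13778°
Δλ = 0.1086°
y = sin Δλ · cos φ₂ = 0.001521
x = cos φ₁ sin φ₂ − sin φ₁ cos φ₂ cos Δλ = -0.005250
θ = atan2(y, x) = 163.8375° → 163.8375° (mod 360°)

163.8°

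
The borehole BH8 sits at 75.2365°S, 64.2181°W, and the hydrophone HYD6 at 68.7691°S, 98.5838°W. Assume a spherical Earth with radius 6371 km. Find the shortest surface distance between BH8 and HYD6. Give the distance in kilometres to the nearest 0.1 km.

1353.2 km

Δφ = 6.4674°,  Δλ = -34.3657°
a = sin²(Δφ/2) + cos φ₁ cos φ₂ sin²(Δλ/2) = 0.011236
c = 2·arcsin(√a) = 0.212396 rad = 12.1694°
d = R·c = 6371 × 0.212396 = 1353.2 km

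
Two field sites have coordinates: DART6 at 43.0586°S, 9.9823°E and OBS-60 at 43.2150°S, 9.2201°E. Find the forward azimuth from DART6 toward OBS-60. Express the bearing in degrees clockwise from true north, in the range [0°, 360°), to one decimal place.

Δλ = -0.7622°
y = sin Δλ · cos φ₂ = -0.009695
x = cos φ₁ sin φ₂ − sin φ₁ cos φ₂ cos Δλ = -0.002774
θ = atan2(y, x) = -105.9661° → 254.0339° (mod 360°)

254.0°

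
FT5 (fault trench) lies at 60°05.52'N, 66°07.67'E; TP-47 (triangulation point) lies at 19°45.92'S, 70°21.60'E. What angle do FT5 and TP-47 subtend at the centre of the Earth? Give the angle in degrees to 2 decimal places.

79.93°

FT5: φ = +60.09200°, λ = +66.12783°
TP-47: φ = -19.76533°, λ = +70.36000°
Δφ = -79.8573°,  Δλ = 4.2322°
a = sin²(Δφ/2) + cos φ₁ cos φ₂ sin²(Δλ/2) = 0.412590
c = 2·arcsin(√a) = 1.395073 rad = 79.9318°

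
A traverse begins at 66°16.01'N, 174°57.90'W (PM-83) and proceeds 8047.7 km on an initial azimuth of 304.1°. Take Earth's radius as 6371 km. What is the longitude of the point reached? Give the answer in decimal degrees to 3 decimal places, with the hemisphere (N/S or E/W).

70.079°E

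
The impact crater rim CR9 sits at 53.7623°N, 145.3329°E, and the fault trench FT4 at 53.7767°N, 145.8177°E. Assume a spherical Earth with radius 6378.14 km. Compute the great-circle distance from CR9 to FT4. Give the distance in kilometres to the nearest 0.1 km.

31.9 km

Δφ = 0.0144°,  Δλ = 0.4848°
a = sin²(Δφ/2) + cos φ₁ cos φ₂ sin²(Δλ/2) = 0.000006
c = 2·arcsin(√a) = 0.005007 rad = 0.2869°
d = R·c = 6378.14 × 0.005007 = 31.9 km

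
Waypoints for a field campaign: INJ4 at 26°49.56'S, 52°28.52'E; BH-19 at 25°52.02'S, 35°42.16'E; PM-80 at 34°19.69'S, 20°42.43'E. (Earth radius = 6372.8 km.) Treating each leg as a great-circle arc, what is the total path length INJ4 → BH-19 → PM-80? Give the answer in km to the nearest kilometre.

INJ4: φ = -26.82600°, λ = +52.47533°
BH-19: φ = -25.86700°, λ = +35.70267°
PM-80: φ = -34.32817°, λ = +20.70717°
INJ4→BH-19: c = 0.262673 rad, d = 1673.96 km
BH-19→PM-80: c = 0.269849 rad, d = 1719.70 km
Total = 1673.96 + 1719.70 = 3393.66 km

3394 km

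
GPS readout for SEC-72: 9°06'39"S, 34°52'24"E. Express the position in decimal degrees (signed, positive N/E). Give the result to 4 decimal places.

lat: 9.1108° S → -9.1108°
lon: 34.8733° E → +34.8733°

-9.1108°, +34.8733°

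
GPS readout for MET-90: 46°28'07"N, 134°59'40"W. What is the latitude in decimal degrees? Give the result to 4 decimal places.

46° + 28′/60 + 7″/3600 = 46 + 0.46667 + 0.00194 = 46.4686°

46.4686°N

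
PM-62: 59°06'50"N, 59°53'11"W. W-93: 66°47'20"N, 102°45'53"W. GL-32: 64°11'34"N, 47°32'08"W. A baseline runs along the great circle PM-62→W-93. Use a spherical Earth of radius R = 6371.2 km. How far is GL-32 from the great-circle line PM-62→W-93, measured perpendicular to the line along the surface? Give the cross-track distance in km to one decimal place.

858.1 km

PM-62: φ = +59.11389°, λ = -59.88639°
W-93: φ = +66.78889°, λ = -102.76472°
GL-32: φ = +64.19278°, λ = -47.53556°
δ₁₃ = central angle PM-62→GL-32 = 0.134998 rad  (haversine)
θ₁₃ = bearing PM-62→GL-32 = 43.779°,  θ₁₂ = bearing PM-62→W-93 = 309.862°
dₓₜ = R·arcsin(sin δ₁₃ · sin(θ₁₃ − θ₁₂)) = 6371.2·arcsin(0.13459·sin(-266.083°)) = 858.076 km
|dₓₜ| = 858.076 km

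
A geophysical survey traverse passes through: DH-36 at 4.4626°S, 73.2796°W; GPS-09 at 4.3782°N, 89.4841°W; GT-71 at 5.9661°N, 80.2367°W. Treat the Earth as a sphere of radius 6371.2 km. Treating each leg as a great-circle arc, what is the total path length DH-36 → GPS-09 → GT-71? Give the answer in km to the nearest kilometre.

3090 km

DH-36→GPS-09: c = 0.321929 rad, d = 2051.07 km
GPS-09→GT-71: c = 0.163105 rad, d = 1039.18 km
Total = 2051.07 + 1039.18 = 3090.25 km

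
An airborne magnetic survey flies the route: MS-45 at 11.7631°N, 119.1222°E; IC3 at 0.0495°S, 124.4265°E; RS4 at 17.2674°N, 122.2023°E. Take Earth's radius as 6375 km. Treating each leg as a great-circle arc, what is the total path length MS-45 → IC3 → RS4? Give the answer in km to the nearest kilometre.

3381 km

MS-45→IC3: c = 0.225734 rad, d = 1439.05 km
IC3→RS4: c = 0.304645 rad, d = 1942.11 km
Total = 1439.05 + 1942.11 = 3381.16 km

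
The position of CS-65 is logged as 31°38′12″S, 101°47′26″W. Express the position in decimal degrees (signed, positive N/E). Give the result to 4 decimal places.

-31.6367°, -101.7906°

lat: 31.6367° S → -31.6367°
lon: 101.7906° W → -101.7906°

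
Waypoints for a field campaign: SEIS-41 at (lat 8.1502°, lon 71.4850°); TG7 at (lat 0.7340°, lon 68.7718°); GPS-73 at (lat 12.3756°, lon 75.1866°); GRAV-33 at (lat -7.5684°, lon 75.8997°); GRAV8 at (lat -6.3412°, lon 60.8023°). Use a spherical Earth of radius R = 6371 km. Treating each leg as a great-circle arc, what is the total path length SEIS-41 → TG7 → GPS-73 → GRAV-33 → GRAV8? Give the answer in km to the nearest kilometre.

6244 km

SEIS-41→TG7: c = 0.137767 rad, d = 877.71 km
TG7→GPS-73: c = 0.231540 rad, d = 1475.14 km
GPS-73→GRAV-33: c = 0.348308 rad, d = 2219.07 km
GRAV-33→GRAV8: c = 0.262420 rad, d = 1671.88 km
Total = 877.71 + 1475.14 + 2219.07 + 1671.88 = 6243.81 km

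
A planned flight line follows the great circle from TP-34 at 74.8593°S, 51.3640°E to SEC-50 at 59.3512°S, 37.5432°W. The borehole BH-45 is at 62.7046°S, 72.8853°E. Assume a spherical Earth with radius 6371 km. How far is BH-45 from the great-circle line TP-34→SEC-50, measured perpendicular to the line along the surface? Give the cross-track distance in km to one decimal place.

δ₁₃ = central angle TP-34→BH-45 = 0.248705 rad  (haversine)
θ₁₃ = bearing TP-34→BH-45 = 43.113°,  θ₁₂ = bearing TP-34→SEC-50 = 247.098°
dₓₜ = R·arcsin(sin δ₁₃ · sin(θ₁₃ − θ₁₂)) = 6371·arcsin(0.24615·sin(-203.985°)) = 638.541 km
|dₓₜ| = 638.541 km

638.5 km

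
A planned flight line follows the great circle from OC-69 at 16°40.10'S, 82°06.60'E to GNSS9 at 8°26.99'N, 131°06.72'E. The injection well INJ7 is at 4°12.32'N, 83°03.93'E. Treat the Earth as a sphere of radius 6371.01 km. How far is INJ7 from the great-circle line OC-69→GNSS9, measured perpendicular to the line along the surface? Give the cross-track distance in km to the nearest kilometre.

2073 km

OC-69: φ = -16.66833°, λ = +82.11000°
GNSS9: φ = +8.44983°, λ = +131.11200°
INJ7: φ = +4.20533°, λ = +83.06550°
δ₁₃ = central angle OC-69→INJ7 = 0.364687 rad  (haversine)
θ₁₃ = bearing OC-69→INJ7 = 2.673°,  θ₁₂ = bearing OC-69→GNSS9 = 66.352°
dₓₜ = R·arcsin(sin δ₁₃ · sin(θ₁₃ − θ₁₂)) = 6371.01·arcsin(0.35666·sin(-63.680°)) = -2073.084 km
|dₓₜ| = 2073.084 km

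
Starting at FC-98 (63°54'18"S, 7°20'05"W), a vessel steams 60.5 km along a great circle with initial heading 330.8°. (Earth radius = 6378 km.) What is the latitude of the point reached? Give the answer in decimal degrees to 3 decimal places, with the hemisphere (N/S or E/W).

FC-98: φ = -63.90500°, λ = -7.33472°
δ = d/R = 60.5/6378 = 0.009486 rad
φ₂ = arcsin(sin φ₁ cos δ + cos φ₁ sin δ cos θ)
   = arcsin(-0.89807·0.99996 + 0.43986·0.00949·0.87292) = -63.42934°
λ₂ = λ₁ + atan2(sin θ sin δ cos φ₁, cos δ − sin φ₁ sin φ₂) = -7.92750°

63.429°S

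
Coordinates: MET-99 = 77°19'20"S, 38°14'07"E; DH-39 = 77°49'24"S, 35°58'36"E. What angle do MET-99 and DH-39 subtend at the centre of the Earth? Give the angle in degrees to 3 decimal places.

0.698°

MET-99: φ = -77.32222°, λ = +38.23528°
DH-39: φ = -77.82333°, λ = +35.97667°
Δφ = -0.5011°,  Δλ = -2.2586°
a = sin²(Δφ/2) + cos φ₁ cos φ₂ sin²(Δλ/2) = 0.000037
c = 2·arcsin(√a) = 0.012183 rad = 0.6980°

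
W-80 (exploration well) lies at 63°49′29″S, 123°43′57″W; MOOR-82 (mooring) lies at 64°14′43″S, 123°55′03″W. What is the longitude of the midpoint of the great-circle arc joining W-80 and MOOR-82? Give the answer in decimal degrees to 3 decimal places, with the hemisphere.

123.824°W

W-80: φ = -63.82472°, λ = -123.73250°
MOOR-82: φ = -64.24528°, λ = -123.91750°
Bx = cos φ₂ cos Δλ = 0.434517,  By = cos φ₂ sin Δλ = -0.001403
φₘ = atan2(sin φ₁ + sin φ₂, √((cos φ₁ + Bx)² + By²)) = -64.03503°
λₘ = λ₁ + atan2(By, cos φ₁ + Bx) = -123.82430°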